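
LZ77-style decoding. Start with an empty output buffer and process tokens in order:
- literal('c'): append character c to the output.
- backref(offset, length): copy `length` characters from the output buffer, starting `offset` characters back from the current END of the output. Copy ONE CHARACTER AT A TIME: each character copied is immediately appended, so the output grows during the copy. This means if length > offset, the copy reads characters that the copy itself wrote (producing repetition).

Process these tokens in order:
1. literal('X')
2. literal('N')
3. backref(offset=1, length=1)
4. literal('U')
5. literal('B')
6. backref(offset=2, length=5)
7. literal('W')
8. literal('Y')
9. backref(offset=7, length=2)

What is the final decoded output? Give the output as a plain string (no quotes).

Answer: XNNUBUBUBUWYUB

Derivation:
Token 1: literal('X'). Output: "X"
Token 2: literal('N'). Output: "XN"
Token 3: backref(off=1, len=1). Copied 'N' from pos 1. Output: "XNN"
Token 4: literal('U'). Output: "XNNU"
Token 5: literal('B'). Output: "XNNUB"
Token 6: backref(off=2, len=5) (overlapping!). Copied 'UBUBU' from pos 3. Output: "XNNUBUBUBU"
Token 7: literal('W'). Output: "XNNUBUBUBUW"
Token 8: literal('Y'). Output: "XNNUBUBUBUWY"
Token 9: backref(off=7, len=2). Copied 'UB' from pos 5. Output: "XNNUBUBUBUWYUB"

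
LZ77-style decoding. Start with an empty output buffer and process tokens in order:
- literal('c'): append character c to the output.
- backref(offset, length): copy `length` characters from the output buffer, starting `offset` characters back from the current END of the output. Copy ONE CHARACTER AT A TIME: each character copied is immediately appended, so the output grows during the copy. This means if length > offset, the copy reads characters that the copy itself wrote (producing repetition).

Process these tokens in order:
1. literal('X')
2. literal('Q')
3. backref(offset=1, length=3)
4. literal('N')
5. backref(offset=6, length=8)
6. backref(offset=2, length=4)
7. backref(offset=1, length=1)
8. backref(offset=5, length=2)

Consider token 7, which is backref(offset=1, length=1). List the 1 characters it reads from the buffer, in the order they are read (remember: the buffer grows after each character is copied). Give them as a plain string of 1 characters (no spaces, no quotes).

Answer: Q

Derivation:
Token 1: literal('X'). Output: "X"
Token 2: literal('Q'). Output: "XQ"
Token 3: backref(off=1, len=3) (overlapping!). Copied 'QQQ' from pos 1. Output: "XQQQQ"
Token 4: literal('N'). Output: "XQQQQN"
Token 5: backref(off=6, len=8) (overlapping!). Copied 'XQQQQNXQ' from pos 0. Output: "XQQQQNXQQQQNXQ"
Token 6: backref(off=2, len=4) (overlapping!). Copied 'XQXQ' from pos 12. Output: "XQQQQNXQQQQNXQXQXQ"
Token 7: backref(off=1, len=1). Buffer before: "XQQQQNXQQQQNXQXQXQ" (len 18)
  byte 1: read out[17]='Q', append. Buffer now: "XQQQQNXQQQQNXQXQXQQ"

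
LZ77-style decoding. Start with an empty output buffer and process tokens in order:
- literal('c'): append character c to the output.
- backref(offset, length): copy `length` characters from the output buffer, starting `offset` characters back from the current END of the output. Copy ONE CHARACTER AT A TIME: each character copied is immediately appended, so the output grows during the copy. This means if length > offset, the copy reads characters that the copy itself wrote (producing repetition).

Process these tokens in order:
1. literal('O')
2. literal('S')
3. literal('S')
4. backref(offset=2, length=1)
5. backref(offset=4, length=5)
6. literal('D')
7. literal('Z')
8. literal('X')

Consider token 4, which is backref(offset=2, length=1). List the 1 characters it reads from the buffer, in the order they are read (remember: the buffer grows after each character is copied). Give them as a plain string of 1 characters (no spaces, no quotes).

Token 1: literal('O'). Output: "O"
Token 2: literal('S'). Output: "OS"
Token 3: literal('S'). Output: "OSS"
Token 4: backref(off=2, len=1). Buffer before: "OSS" (len 3)
  byte 1: read out[1]='S', append. Buffer now: "OSSS"

Answer: S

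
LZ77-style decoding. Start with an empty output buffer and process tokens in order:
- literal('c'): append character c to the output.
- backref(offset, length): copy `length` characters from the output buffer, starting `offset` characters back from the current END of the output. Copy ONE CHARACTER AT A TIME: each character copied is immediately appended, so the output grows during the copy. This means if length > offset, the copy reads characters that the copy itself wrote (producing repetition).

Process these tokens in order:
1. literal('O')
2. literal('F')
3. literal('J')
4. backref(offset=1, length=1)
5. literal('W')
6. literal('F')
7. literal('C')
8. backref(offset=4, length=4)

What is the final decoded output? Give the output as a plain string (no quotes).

Answer: OFJJWFCJWFC

Derivation:
Token 1: literal('O'). Output: "O"
Token 2: literal('F'). Output: "OF"
Token 3: literal('J'). Output: "OFJ"
Token 4: backref(off=1, len=1). Copied 'J' from pos 2. Output: "OFJJ"
Token 5: literal('W'). Output: "OFJJW"
Token 6: literal('F'). Output: "OFJJWF"
Token 7: literal('C'). Output: "OFJJWFC"
Token 8: backref(off=4, len=4). Copied 'JWFC' from pos 3. Output: "OFJJWFCJWFC"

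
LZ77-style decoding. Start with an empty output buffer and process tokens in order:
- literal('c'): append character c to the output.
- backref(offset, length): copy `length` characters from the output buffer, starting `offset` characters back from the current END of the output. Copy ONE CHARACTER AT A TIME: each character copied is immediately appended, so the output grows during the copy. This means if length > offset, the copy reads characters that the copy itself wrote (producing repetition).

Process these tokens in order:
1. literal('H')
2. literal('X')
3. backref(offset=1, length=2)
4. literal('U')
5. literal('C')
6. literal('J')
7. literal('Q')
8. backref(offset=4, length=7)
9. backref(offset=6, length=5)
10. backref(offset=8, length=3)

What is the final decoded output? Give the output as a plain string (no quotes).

Answer: HXXXUCJQUCJQUCJCJQUCUCJ

Derivation:
Token 1: literal('H'). Output: "H"
Token 2: literal('X'). Output: "HX"
Token 3: backref(off=1, len=2) (overlapping!). Copied 'XX' from pos 1. Output: "HXXX"
Token 4: literal('U'). Output: "HXXXU"
Token 5: literal('C'). Output: "HXXXUC"
Token 6: literal('J'). Output: "HXXXUCJ"
Token 7: literal('Q'). Output: "HXXXUCJQ"
Token 8: backref(off=4, len=7) (overlapping!). Copied 'UCJQUCJ' from pos 4. Output: "HXXXUCJQUCJQUCJ"
Token 9: backref(off=6, len=5). Copied 'CJQUC' from pos 9. Output: "HXXXUCJQUCJQUCJCJQUC"
Token 10: backref(off=8, len=3). Copied 'UCJ' from pos 12. Output: "HXXXUCJQUCJQUCJCJQUCUCJ"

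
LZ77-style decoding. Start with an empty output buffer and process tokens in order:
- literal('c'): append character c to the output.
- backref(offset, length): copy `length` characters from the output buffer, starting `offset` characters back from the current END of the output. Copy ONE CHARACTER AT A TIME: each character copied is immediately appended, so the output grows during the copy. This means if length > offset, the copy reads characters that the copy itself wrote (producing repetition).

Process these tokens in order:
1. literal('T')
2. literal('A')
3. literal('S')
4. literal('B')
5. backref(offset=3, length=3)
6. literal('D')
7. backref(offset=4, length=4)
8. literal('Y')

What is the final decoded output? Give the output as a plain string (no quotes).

Token 1: literal('T'). Output: "T"
Token 2: literal('A'). Output: "TA"
Token 3: literal('S'). Output: "TAS"
Token 4: literal('B'). Output: "TASB"
Token 5: backref(off=3, len=3). Copied 'ASB' from pos 1. Output: "TASBASB"
Token 6: literal('D'). Output: "TASBASBD"
Token 7: backref(off=4, len=4). Copied 'ASBD' from pos 4. Output: "TASBASBDASBD"
Token 8: literal('Y'). Output: "TASBASBDASBDY"

Answer: TASBASBDASBDY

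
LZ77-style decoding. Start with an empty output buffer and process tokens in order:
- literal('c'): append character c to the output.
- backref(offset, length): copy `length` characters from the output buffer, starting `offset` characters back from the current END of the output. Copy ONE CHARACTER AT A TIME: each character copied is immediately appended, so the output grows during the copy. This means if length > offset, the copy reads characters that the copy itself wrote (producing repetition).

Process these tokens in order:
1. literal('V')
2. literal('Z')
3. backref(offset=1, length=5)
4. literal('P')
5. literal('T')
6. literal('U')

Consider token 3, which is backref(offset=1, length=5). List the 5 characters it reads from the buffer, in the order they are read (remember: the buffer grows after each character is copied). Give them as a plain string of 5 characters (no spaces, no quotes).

Token 1: literal('V'). Output: "V"
Token 2: literal('Z'). Output: "VZ"
Token 3: backref(off=1, len=5). Buffer before: "VZ" (len 2)
  byte 1: read out[1]='Z', append. Buffer now: "VZZ"
  byte 2: read out[2]='Z', append. Buffer now: "VZZZ"
  byte 3: read out[3]='Z', append. Buffer now: "VZZZZ"
  byte 4: read out[4]='Z', append. Buffer now: "VZZZZZ"
  byte 5: read out[5]='Z', append. Buffer now: "VZZZZZZ"

Answer: ZZZZZ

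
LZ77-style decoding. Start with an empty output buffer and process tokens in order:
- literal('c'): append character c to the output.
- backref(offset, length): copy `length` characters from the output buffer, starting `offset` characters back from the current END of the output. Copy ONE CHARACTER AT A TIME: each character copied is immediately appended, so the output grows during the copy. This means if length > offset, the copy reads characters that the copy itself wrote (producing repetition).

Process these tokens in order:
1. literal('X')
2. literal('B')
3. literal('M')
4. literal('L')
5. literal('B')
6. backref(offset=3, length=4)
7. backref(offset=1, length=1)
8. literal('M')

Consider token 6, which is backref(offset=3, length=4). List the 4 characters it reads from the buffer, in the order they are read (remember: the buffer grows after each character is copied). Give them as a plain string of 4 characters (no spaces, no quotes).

Token 1: literal('X'). Output: "X"
Token 2: literal('B'). Output: "XB"
Token 3: literal('M'). Output: "XBM"
Token 4: literal('L'). Output: "XBML"
Token 5: literal('B'). Output: "XBMLB"
Token 6: backref(off=3, len=4). Buffer before: "XBMLB" (len 5)
  byte 1: read out[2]='M', append. Buffer now: "XBMLBM"
  byte 2: read out[3]='L', append. Buffer now: "XBMLBML"
  byte 3: read out[4]='B', append. Buffer now: "XBMLBMLB"
  byte 4: read out[5]='M', append. Buffer now: "XBMLBMLBM"

Answer: MLBM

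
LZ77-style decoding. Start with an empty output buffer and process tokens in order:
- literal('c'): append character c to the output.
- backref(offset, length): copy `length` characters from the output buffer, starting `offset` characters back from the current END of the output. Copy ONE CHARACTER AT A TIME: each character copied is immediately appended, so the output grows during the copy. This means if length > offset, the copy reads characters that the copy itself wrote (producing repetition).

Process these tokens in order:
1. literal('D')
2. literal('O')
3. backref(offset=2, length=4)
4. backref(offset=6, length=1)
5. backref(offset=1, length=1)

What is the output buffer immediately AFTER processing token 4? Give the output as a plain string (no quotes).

Token 1: literal('D'). Output: "D"
Token 2: literal('O'). Output: "DO"
Token 3: backref(off=2, len=4) (overlapping!). Copied 'DODO' from pos 0. Output: "DODODO"
Token 4: backref(off=6, len=1). Copied 'D' from pos 0. Output: "DODODOD"

Answer: DODODOD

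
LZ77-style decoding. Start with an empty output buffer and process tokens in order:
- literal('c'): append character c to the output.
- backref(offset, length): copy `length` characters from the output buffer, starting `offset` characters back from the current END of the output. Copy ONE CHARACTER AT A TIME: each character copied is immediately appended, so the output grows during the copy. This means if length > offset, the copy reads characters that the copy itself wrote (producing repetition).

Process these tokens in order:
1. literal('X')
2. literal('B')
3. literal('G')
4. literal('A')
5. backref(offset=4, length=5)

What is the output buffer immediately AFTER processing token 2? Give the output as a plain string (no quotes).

Token 1: literal('X'). Output: "X"
Token 2: literal('B'). Output: "XB"

Answer: XB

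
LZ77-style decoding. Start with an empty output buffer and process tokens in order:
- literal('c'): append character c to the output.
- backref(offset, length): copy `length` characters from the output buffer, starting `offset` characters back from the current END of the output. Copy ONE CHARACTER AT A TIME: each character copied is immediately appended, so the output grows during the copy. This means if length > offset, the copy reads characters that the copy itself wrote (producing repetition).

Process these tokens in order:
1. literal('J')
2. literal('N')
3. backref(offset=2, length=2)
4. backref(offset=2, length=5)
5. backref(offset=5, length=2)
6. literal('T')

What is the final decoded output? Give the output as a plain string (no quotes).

Answer: JNJNJNJNJJNT

Derivation:
Token 1: literal('J'). Output: "J"
Token 2: literal('N'). Output: "JN"
Token 3: backref(off=2, len=2). Copied 'JN' from pos 0. Output: "JNJN"
Token 4: backref(off=2, len=5) (overlapping!). Copied 'JNJNJ' from pos 2. Output: "JNJNJNJNJ"
Token 5: backref(off=5, len=2). Copied 'JN' from pos 4. Output: "JNJNJNJNJJN"
Token 6: literal('T'). Output: "JNJNJNJNJJNT"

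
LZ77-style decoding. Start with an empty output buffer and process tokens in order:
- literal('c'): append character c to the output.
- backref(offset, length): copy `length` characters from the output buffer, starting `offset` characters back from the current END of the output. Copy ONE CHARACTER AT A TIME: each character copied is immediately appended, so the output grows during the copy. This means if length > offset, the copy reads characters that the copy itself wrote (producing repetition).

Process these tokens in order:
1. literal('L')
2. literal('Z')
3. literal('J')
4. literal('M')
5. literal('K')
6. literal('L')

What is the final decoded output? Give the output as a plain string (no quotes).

Token 1: literal('L'). Output: "L"
Token 2: literal('Z'). Output: "LZ"
Token 3: literal('J'). Output: "LZJ"
Token 4: literal('M'). Output: "LZJM"
Token 5: literal('K'). Output: "LZJMK"
Token 6: literal('L'). Output: "LZJMKL"

Answer: LZJMKL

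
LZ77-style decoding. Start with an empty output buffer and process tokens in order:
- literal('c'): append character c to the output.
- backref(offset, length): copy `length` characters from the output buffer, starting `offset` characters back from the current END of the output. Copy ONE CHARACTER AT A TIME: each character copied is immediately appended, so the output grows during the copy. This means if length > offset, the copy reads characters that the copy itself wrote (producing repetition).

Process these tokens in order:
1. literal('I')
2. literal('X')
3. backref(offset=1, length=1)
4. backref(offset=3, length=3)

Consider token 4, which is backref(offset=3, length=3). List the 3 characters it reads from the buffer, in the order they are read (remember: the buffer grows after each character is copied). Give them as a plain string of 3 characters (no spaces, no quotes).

Token 1: literal('I'). Output: "I"
Token 2: literal('X'). Output: "IX"
Token 3: backref(off=1, len=1). Copied 'X' from pos 1. Output: "IXX"
Token 4: backref(off=3, len=3). Buffer before: "IXX" (len 3)
  byte 1: read out[0]='I', append. Buffer now: "IXXI"
  byte 2: read out[1]='X', append. Buffer now: "IXXIX"
  byte 3: read out[2]='X', append. Buffer now: "IXXIXX"

Answer: IXX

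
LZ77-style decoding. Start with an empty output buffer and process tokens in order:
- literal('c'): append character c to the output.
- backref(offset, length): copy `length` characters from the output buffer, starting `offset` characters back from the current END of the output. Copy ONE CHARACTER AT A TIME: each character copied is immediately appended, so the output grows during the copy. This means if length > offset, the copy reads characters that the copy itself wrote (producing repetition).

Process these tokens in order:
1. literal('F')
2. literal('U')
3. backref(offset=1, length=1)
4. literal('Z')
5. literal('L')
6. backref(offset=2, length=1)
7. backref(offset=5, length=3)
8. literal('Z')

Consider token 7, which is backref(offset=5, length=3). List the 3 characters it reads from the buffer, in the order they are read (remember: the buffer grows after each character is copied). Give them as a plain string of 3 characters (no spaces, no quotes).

Answer: UUZ

Derivation:
Token 1: literal('F'). Output: "F"
Token 2: literal('U'). Output: "FU"
Token 3: backref(off=1, len=1). Copied 'U' from pos 1. Output: "FUU"
Token 4: literal('Z'). Output: "FUUZ"
Token 5: literal('L'). Output: "FUUZL"
Token 6: backref(off=2, len=1). Copied 'Z' from pos 3. Output: "FUUZLZ"
Token 7: backref(off=5, len=3). Buffer before: "FUUZLZ" (len 6)
  byte 1: read out[1]='U', append. Buffer now: "FUUZLZU"
  byte 2: read out[2]='U', append. Buffer now: "FUUZLZUU"
  byte 3: read out[3]='Z', append. Buffer now: "FUUZLZUUZ"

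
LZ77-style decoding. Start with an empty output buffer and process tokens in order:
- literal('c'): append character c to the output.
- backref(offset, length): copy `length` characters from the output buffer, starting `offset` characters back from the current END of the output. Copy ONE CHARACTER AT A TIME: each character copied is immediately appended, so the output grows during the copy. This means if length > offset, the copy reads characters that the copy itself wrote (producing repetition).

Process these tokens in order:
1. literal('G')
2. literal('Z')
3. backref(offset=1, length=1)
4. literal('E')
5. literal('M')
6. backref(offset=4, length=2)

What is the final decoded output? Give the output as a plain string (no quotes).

Token 1: literal('G'). Output: "G"
Token 2: literal('Z'). Output: "GZ"
Token 3: backref(off=1, len=1). Copied 'Z' from pos 1. Output: "GZZ"
Token 4: literal('E'). Output: "GZZE"
Token 5: literal('M'). Output: "GZZEM"
Token 6: backref(off=4, len=2). Copied 'ZZ' from pos 1. Output: "GZZEMZZ"

Answer: GZZEMZZ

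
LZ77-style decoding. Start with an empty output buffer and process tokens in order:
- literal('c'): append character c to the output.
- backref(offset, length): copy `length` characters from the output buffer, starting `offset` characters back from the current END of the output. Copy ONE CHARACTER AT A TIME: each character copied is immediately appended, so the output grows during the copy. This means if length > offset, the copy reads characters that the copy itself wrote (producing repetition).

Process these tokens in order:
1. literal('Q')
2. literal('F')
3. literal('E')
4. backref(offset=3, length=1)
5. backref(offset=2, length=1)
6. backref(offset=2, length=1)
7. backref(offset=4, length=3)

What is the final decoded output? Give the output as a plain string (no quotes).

Token 1: literal('Q'). Output: "Q"
Token 2: literal('F'). Output: "QF"
Token 3: literal('E'). Output: "QFE"
Token 4: backref(off=3, len=1). Copied 'Q' from pos 0. Output: "QFEQ"
Token 5: backref(off=2, len=1). Copied 'E' from pos 2. Output: "QFEQE"
Token 6: backref(off=2, len=1). Copied 'Q' from pos 3. Output: "QFEQEQ"
Token 7: backref(off=4, len=3). Copied 'EQE' from pos 2. Output: "QFEQEQEQE"

Answer: QFEQEQEQE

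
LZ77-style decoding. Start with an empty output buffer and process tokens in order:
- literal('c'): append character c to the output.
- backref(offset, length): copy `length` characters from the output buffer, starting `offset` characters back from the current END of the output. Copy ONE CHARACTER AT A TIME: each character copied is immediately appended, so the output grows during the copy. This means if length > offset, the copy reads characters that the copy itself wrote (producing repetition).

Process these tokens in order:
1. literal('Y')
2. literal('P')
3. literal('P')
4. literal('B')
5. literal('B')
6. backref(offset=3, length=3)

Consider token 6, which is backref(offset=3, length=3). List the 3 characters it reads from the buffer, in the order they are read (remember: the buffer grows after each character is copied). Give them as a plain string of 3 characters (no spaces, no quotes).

Token 1: literal('Y'). Output: "Y"
Token 2: literal('P'). Output: "YP"
Token 3: literal('P'). Output: "YPP"
Token 4: literal('B'). Output: "YPPB"
Token 5: literal('B'). Output: "YPPBB"
Token 6: backref(off=3, len=3). Buffer before: "YPPBB" (len 5)
  byte 1: read out[2]='P', append. Buffer now: "YPPBBP"
  byte 2: read out[3]='B', append. Buffer now: "YPPBBPB"
  byte 3: read out[4]='B', append. Buffer now: "YPPBBPBB"

Answer: PBB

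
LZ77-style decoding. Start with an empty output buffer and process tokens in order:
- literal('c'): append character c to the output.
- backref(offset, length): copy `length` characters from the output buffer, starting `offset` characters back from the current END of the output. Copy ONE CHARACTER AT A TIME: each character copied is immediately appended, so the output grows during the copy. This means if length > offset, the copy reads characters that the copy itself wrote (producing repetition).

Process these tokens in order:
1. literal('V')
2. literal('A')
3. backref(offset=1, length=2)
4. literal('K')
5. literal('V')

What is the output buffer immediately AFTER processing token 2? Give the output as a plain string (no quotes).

Answer: VA

Derivation:
Token 1: literal('V'). Output: "V"
Token 2: literal('A'). Output: "VA"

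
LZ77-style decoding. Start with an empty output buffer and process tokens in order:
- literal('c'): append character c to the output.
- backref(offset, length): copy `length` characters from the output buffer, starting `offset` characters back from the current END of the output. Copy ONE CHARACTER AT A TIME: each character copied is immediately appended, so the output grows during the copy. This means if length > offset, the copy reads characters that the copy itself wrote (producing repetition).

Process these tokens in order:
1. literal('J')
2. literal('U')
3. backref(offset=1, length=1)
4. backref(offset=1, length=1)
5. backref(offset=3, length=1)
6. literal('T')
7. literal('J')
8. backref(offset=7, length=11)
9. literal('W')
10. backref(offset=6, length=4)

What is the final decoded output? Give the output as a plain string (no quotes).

Answer: JUUUUTJJUUUUTJJUUUWJJUU

Derivation:
Token 1: literal('J'). Output: "J"
Token 2: literal('U'). Output: "JU"
Token 3: backref(off=1, len=1). Copied 'U' from pos 1. Output: "JUU"
Token 4: backref(off=1, len=1). Copied 'U' from pos 2. Output: "JUUU"
Token 5: backref(off=3, len=1). Copied 'U' from pos 1. Output: "JUUUU"
Token 6: literal('T'). Output: "JUUUUT"
Token 7: literal('J'). Output: "JUUUUTJ"
Token 8: backref(off=7, len=11) (overlapping!). Copied 'JUUUUTJJUUU' from pos 0. Output: "JUUUUTJJUUUUTJJUUU"
Token 9: literal('W'). Output: "JUUUUTJJUUUUTJJUUUW"
Token 10: backref(off=6, len=4). Copied 'JJUU' from pos 13. Output: "JUUUUTJJUUUUTJJUUUWJJUU"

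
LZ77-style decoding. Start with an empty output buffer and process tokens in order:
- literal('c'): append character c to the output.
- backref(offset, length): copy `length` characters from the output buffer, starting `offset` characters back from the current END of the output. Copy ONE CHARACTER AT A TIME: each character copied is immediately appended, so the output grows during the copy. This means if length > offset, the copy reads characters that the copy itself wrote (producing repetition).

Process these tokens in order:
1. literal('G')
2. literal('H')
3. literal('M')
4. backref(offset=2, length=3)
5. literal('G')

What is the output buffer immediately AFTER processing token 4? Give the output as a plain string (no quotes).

Answer: GHMHMH

Derivation:
Token 1: literal('G'). Output: "G"
Token 2: literal('H'). Output: "GH"
Token 3: literal('M'). Output: "GHM"
Token 4: backref(off=2, len=3) (overlapping!). Copied 'HMH' from pos 1. Output: "GHMHMH"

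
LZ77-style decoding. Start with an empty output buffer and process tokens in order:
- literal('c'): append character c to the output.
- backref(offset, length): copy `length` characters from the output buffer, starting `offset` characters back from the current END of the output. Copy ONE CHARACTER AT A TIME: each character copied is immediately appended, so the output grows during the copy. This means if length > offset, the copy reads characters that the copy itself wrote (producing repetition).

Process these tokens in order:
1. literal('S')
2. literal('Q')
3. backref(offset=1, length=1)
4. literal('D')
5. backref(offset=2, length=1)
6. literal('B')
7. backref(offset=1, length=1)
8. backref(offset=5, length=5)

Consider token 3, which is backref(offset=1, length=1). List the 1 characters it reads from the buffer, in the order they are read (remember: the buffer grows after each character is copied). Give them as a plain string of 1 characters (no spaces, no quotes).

Answer: Q

Derivation:
Token 1: literal('S'). Output: "S"
Token 2: literal('Q'). Output: "SQ"
Token 3: backref(off=1, len=1). Buffer before: "SQ" (len 2)
  byte 1: read out[1]='Q', append. Buffer now: "SQQ"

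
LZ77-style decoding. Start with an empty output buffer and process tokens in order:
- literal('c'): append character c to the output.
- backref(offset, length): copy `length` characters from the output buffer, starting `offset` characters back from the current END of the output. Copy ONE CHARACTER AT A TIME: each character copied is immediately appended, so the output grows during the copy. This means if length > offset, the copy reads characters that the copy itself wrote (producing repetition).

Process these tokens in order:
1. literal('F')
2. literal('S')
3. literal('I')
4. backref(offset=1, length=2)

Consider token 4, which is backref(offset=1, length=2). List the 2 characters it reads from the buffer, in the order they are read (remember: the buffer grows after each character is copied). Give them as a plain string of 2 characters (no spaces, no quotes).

Token 1: literal('F'). Output: "F"
Token 2: literal('S'). Output: "FS"
Token 3: literal('I'). Output: "FSI"
Token 4: backref(off=1, len=2). Buffer before: "FSI" (len 3)
  byte 1: read out[2]='I', append. Buffer now: "FSII"
  byte 2: read out[3]='I', append. Buffer now: "FSIII"

Answer: II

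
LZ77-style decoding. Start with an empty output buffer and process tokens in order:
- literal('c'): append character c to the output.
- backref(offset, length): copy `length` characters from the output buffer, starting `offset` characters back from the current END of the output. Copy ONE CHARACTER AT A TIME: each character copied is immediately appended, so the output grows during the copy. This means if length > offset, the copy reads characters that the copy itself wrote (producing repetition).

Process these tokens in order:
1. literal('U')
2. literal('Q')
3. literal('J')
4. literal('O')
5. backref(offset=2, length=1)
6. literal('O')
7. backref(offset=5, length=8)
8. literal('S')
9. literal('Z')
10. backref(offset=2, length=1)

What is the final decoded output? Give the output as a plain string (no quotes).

Token 1: literal('U'). Output: "U"
Token 2: literal('Q'). Output: "UQ"
Token 3: literal('J'). Output: "UQJ"
Token 4: literal('O'). Output: "UQJO"
Token 5: backref(off=2, len=1). Copied 'J' from pos 2. Output: "UQJOJ"
Token 6: literal('O'). Output: "UQJOJO"
Token 7: backref(off=5, len=8) (overlapping!). Copied 'QJOJOQJO' from pos 1. Output: "UQJOJOQJOJOQJO"
Token 8: literal('S'). Output: "UQJOJOQJOJOQJOS"
Token 9: literal('Z'). Output: "UQJOJOQJOJOQJOSZ"
Token 10: backref(off=2, len=1). Copied 'S' from pos 14. Output: "UQJOJOQJOJOQJOSZS"

Answer: UQJOJOQJOJOQJOSZS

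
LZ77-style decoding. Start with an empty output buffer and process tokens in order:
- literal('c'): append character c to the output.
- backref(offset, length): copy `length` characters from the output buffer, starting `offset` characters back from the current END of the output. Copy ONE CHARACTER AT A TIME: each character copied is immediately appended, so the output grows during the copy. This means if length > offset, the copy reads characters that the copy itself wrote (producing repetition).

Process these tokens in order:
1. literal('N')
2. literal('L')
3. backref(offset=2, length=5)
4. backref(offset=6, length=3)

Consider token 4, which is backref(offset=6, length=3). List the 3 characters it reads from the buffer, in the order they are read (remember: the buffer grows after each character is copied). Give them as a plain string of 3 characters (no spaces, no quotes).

Answer: LNL

Derivation:
Token 1: literal('N'). Output: "N"
Token 2: literal('L'). Output: "NL"
Token 3: backref(off=2, len=5) (overlapping!). Copied 'NLNLN' from pos 0. Output: "NLNLNLN"
Token 4: backref(off=6, len=3). Buffer before: "NLNLNLN" (len 7)
  byte 1: read out[1]='L', append. Buffer now: "NLNLNLNL"
  byte 2: read out[2]='N', append. Buffer now: "NLNLNLNLN"
  byte 3: read out[3]='L', append. Buffer now: "NLNLNLNLNL"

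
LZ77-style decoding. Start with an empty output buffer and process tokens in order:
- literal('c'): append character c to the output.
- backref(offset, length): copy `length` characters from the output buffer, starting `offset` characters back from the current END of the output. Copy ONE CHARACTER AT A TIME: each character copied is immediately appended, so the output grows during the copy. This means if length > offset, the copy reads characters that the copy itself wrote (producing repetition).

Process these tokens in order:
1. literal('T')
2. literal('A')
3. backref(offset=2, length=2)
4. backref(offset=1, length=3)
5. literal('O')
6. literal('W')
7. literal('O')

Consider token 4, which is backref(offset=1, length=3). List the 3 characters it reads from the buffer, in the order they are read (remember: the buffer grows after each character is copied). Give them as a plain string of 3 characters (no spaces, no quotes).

Token 1: literal('T'). Output: "T"
Token 2: literal('A'). Output: "TA"
Token 3: backref(off=2, len=2). Copied 'TA' from pos 0. Output: "TATA"
Token 4: backref(off=1, len=3). Buffer before: "TATA" (len 4)
  byte 1: read out[3]='A', append. Buffer now: "TATAA"
  byte 2: read out[4]='A', append. Buffer now: "TATAAA"
  byte 3: read out[5]='A', append. Buffer now: "TATAAAA"

Answer: AAA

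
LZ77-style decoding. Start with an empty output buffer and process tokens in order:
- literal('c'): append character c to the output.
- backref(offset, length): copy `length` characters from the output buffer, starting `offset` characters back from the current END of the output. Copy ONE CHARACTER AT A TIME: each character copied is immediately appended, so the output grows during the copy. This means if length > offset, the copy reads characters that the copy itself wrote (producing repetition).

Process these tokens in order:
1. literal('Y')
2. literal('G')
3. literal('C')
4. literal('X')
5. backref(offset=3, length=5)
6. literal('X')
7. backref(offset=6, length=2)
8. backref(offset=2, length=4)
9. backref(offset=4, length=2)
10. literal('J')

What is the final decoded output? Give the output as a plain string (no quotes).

Answer: YGCXGCXGCXGCGCGCGCJ

Derivation:
Token 1: literal('Y'). Output: "Y"
Token 2: literal('G'). Output: "YG"
Token 3: literal('C'). Output: "YGC"
Token 4: literal('X'). Output: "YGCX"
Token 5: backref(off=3, len=5) (overlapping!). Copied 'GCXGC' from pos 1. Output: "YGCXGCXGC"
Token 6: literal('X'). Output: "YGCXGCXGCX"
Token 7: backref(off=6, len=2). Copied 'GC' from pos 4. Output: "YGCXGCXGCXGC"
Token 8: backref(off=2, len=4) (overlapping!). Copied 'GCGC' from pos 10. Output: "YGCXGCXGCXGCGCGC"
Token 9: backref(off=4, len=2). Copied 'GC' from pos 12. Output: "YGCXGCXGCXGCGCGCGC"
Token 10: literal('J'). Output: "YGCXGCXGCXGCGCGCGCJ"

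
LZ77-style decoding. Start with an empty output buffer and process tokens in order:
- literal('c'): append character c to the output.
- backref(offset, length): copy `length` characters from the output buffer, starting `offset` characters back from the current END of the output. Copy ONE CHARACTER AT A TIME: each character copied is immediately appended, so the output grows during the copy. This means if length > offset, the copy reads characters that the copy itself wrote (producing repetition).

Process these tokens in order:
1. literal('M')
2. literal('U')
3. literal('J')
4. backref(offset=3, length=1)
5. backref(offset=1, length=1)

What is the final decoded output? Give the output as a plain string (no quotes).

Answer: MUJMM

Derivation:
Token 1: literal('M'). Output: "M"
Token 2: literal('U'). Output: "MU"
Token 3: literal('J'). Output: "MUJ"
Token 4: backref(off=3, len=1). Copied 'M' from pos 0. Output: "MUJM"
Token 5: backref(off=1, len=1). Copied 'M' from pos 3. Output: "MUJMM"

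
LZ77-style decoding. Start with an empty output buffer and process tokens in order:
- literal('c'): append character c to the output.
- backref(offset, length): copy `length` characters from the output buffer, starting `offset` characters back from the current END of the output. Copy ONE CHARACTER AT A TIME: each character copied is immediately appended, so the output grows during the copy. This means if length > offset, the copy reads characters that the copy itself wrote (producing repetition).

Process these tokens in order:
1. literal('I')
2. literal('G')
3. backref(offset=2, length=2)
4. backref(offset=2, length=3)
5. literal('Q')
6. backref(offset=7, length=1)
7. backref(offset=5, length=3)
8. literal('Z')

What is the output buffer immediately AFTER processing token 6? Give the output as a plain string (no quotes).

Answer: IGIGIGIQG

Derivation:
Token 1: literal('I'). Output: "I"
Token 2: literal('G'). Output: "IG"
Token 3: backref(off=2, len=2). Copied 'IG' from pos 0. Output: "IGIG"
Token 4: backref(off=2, len=3) (overlapping!). Copied 'IGI' from pos 2. Output: "IGIGIGI"
Token 5: literal('Q'). Output: "IGIGIGIQ"
Token 6: backref(off=7, len=1). Copied 'G' from pos 1. Output: "IGIGIGIQG"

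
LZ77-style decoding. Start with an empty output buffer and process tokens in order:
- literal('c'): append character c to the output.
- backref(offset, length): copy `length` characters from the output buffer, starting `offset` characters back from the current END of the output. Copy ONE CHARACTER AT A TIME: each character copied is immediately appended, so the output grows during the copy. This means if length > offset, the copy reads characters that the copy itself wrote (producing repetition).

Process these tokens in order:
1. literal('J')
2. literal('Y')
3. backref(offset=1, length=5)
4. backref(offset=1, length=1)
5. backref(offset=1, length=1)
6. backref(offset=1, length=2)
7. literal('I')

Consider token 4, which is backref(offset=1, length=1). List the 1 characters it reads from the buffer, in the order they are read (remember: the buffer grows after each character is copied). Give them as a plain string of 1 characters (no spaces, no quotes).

Token 1: literal('J'). Output: "J"
Token 2: literal('Y'). Output: "JY"
Token 3: backref(off=1, len=5) (overlapping!). Copied 'YYYYY' from pos 1. Output: "JYYYYYY"
Token 4: backref(off=1, len=1). Buffer before: "JYYYYYY" (len 7)
  byte 1: read out[6]='Y', append. Buffer now: "JYYYYYYY"

Answer: Y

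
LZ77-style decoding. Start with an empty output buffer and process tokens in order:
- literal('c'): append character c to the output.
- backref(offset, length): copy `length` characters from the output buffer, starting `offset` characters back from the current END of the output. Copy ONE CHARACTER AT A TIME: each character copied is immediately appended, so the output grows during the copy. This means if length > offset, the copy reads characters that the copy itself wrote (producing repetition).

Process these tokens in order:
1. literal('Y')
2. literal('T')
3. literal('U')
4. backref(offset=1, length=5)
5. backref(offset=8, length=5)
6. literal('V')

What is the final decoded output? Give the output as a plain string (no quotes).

Answer: YTUUUUUUYTUUUV

Derivation:
Token 1: literal('Y'). Output: "Y"
Token 2: literal('T'). Output: "YT"
Token 3: literal('U'). Output: "YTU"
Token 4: backref(off=1, len=5) (overlapping!). Copied 'UUUUU' from pos 2. Output: "YTUUUUUU"
Token 5: backref(off=8, len=5). Copied 'YTUUU' from pos 0. Output: "YTUUUUUUYTUUU"
Token 6: literal('V'). Output: "YTUUUUUUYTUUUV"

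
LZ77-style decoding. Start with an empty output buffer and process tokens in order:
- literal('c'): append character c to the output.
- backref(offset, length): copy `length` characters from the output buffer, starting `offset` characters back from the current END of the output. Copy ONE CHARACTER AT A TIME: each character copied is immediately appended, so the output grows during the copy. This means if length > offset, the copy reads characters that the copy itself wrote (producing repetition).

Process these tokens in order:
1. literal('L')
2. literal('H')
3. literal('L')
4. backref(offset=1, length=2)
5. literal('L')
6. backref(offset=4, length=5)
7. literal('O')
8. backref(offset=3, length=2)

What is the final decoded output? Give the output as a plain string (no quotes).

Answer: LHLLLLLLLLLOLL

Derivation:
Token 1: literal('L'). Output: "L"
Token 2: literal('H'). Output: "LH"
Token 3: literal('L'). Output: "LHL"
Token 4: backref(off=1, len=2) (overlapping!). Copied 'LL' from pos 2. Output: "LHLLL"
Token 5: literal('L'). Output: "LHLLLL"
Token 6: backref(off=4, len=5) (overlapping!). Copied 'LLLLL' from pos 2. Output: "LHLLLLLLLLL"
Token 7: literal('O'). Output: "LHLLLLLLLLLO"
Token 8: backref(off=3, len=2). Copied 'LL' from pos 9. Output: "LHLLLLLLLLLOLL"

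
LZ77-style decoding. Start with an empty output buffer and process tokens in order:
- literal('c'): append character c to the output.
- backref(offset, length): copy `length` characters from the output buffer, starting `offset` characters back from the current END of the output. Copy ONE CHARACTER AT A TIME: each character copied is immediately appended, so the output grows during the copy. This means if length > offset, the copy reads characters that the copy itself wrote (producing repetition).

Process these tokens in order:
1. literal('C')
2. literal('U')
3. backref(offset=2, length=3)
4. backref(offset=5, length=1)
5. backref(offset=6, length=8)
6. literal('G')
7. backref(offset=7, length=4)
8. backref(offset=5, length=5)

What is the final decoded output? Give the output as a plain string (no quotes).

Token 1: literal('C'). Output: "C"
Token 2: literal('U'). Output: "CU"
Token 3: backref(off=2, len=3) (overlapping!). Copied 'CUC' from pos 0. Output: "CUCUC"
Token 4: backref(off=5, len=1). Copied 'C' from pos 0. Output: "CUCUCC"
Token 5: backref(off=6, len=8) (overlapping!). Copied 'CUCUCCCU' from pos 0. Output: "CUCUCCCUCUCCCU"
Token 6: literal('G'). Output: "CUCUCCCUCUCCCUG"
Token 7: backref(off=7, len=4). Copied 'CUCC' from pos 8. Output: "CUCUCCCUCUCCCUGCUCC"
Token 8: backref(off=5, len=5). Copied 'GCUCC' from pos 14. Output: "CUCUCCCUCUCCCUGCUCCGCUCC"

Answer: CUCUCCCUCUCCCUGCUCCGCUCC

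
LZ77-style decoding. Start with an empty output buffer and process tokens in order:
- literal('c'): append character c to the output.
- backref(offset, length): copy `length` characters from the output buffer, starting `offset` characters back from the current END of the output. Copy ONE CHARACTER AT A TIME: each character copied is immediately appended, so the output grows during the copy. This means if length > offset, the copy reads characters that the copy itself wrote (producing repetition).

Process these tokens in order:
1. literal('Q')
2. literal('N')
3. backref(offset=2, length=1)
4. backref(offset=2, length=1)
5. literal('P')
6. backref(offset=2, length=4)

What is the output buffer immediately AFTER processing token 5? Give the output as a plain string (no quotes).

Token 1: literal('Q'). Output: "Q"
Token 2: literal('N'). Output: "QN"
Token 3: backref(off=2, len=1). Copied 'Q' from pos 0. Output: "QNQ"
Token 4: backref(off=2, len=1). Copied 'N' from pos 1. Output: "QNQN"
Token 5: literal('P'). Output: "QNQNP"

Answer: QNQNP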